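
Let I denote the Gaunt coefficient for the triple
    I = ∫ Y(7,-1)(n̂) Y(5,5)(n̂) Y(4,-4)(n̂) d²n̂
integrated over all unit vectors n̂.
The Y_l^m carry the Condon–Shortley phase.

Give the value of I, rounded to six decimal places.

Rules hold: Σm=0, L=16 even, 2≤4≤12.
N = 15·11·9 = 1485
Δ = 8!·6!·2!/17! = 1/6126120
Racah Σ t=3..5: t=3:−1/69120 t=4:+1/20736 t=5:−1/69120 = 1/51840
⇒ 3j(7 5 4; 0 0 0)² = 280/21879, sgn +1
Racah Σ t=8..8: t=8:+1/58060800 = 1/58060800
⇒ 3j(7 5 4; -1 5 -4)² = 1/4862, sgn +1
4πI² = N·(3j₀)²·(3jₘ)² = 2100/537251
I = +1·√(0.00390879/4π) = 0.01763665

0.017637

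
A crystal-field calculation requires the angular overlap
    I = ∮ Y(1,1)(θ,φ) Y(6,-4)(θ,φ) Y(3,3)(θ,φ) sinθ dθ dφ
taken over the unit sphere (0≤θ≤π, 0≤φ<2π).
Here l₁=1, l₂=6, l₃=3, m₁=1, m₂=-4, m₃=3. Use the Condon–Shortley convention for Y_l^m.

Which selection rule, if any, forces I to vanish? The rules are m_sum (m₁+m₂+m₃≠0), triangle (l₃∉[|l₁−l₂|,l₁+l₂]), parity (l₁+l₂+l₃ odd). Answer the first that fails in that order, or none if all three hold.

m₁+m₂+m₃ = 1 − 4 + 3 = 0  ✓
triangle: |1−6|=5 ≤ l₃=3 ≤ 1+6=7  ✗
parity: l₁+l₂+l₃ = 10 is even

triangle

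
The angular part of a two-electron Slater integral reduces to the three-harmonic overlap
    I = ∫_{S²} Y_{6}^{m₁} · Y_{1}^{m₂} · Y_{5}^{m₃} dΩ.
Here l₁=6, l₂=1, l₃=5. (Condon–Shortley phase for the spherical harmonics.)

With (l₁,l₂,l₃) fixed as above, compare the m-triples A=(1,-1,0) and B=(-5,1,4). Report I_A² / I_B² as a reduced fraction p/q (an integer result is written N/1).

21/55

Shared (l₁,l₂,l₃)=(6,1,5): N and (l;000)² cancel in I_A²/I_B².
A: Δ = 2!·10!·0!/13! = 1/858; Racah Σ t=0..0: t=0:+1/28800 = 1/28800; ⇒ 3j(6 1 5; 1 -1 0)² = 7/286, sgn -1
B: Δ = 2!·10!·0!/13! = 1/858; Racah Σ t=2..2: t=2:+1/725760 = 1/725760; ⇒ 3j(6 1 5; -5 1 4)² = 5/78, sgn -1
I_A²/I_B² = (7/286)/(5/78) = 21/55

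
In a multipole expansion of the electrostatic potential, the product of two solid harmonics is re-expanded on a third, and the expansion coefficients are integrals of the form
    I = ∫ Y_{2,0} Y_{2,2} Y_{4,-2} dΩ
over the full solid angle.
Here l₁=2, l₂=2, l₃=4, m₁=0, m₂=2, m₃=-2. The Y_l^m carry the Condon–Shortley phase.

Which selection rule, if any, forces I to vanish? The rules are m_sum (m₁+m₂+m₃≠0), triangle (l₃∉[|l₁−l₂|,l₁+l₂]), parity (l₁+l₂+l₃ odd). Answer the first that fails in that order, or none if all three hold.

m₁+m₂+m₃ = 0 + 2 − 2 = 0  ✓
triangle: |2−2|=0 ≤ l₃=4 ≤ 2+2=4  ✓
parity: l₁+l₂+l₃ = 8 is even  ✓

none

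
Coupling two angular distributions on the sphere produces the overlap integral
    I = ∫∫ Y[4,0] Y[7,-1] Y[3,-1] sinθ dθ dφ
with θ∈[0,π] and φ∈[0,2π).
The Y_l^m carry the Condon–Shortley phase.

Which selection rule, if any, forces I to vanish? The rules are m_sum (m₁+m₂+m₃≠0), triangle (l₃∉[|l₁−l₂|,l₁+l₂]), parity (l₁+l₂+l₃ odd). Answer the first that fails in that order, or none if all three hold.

Σmᵢ = -2  ✗
l₃∈[|l₁−l₂|,l₁+l₂]=[3,11], have l₃=3
Σlᵢ = 14 ⇒ even

m_sum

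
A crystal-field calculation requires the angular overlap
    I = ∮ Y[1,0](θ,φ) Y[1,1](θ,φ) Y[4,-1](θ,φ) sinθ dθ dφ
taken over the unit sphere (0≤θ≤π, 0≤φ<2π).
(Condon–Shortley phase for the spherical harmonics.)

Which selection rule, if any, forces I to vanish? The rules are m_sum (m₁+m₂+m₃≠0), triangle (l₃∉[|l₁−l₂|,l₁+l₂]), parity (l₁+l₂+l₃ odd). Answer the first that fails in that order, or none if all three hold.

azimuthal sum: 0 + 1 − 1 = 0  ✓
0 ≤ 4 ≤ 2 (triangle on l)  ✗
L = 1 + 1 + 4 = 6 (even)

triangle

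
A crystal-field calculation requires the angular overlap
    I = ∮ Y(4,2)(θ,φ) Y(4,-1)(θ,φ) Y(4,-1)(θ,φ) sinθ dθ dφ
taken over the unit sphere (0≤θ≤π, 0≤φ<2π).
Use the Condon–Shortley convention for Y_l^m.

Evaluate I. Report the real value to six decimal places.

0.144370

m-sum 0 ✓  L=12 even ✓  0≤4≤8 ✓
Π(2lᵢ+1) = 9×9×9 = 729
triangle coeff Δ(4,4,4) = 1/450450
Σ_t [0,4]: t=0:+1/13824 t=1:−1/216 t=2:+1/64 t=3:−1/216 t=4:+1/13824 = 5/768
(3j)²=18/1001 [(4 4 4; 0 0 0)], sign=+1
Σ_t [0,2]: t=0:+1/576 t=1:−1/144 t=2:+1/576 = -1/288
(3j)²=20/1001 [(4 4 4; 2 -1 -1)], sign=+1
⇒ 4πI² = 262440/1002001
I = (+1)√(262440/1002001/(4π)) = 0.14436968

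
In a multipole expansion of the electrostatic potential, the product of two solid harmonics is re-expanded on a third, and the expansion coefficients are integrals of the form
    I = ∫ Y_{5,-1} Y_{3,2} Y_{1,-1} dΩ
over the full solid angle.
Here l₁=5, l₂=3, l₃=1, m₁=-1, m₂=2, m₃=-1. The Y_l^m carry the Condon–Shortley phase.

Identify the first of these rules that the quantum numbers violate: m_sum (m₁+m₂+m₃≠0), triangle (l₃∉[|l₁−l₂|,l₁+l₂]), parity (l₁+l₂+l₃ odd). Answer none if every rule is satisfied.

Σmᵢ = 0  ✓
l₃∈[|l₁−l₂|,l₁+l₂]=[2,8], have l₃=1  ✗
Σlᵢ = 9 ⇒ odd

triangle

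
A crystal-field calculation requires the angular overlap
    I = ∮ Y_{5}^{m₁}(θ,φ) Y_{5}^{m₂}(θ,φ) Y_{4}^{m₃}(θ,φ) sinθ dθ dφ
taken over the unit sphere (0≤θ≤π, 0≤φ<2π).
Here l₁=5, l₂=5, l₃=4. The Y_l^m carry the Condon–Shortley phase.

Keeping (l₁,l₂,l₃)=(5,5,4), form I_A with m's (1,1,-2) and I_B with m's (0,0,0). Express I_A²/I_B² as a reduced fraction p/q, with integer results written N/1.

Shared (l₁,l₂,l₃)=(5,5,4): N and (l;000)² cancel in I_A²/I_B².
A: Δ = 6!·4!·4!/15! = 1/3153150; Racah Σ t=2..4: t=2:+1/4608 t=3:−1/1296 t=4:+1/4608 = -7/20736; ⇒ 3j(5 5 4; 1 1 -2)² = 20/1287, sgn -1
B: Δ = 6!·4!·4!/15! = 1/3153150; Racah Σ t=1..5: t=1:−1/69120 t=2:+1/1728 t=3:−1/576 t=4:+1/1728 t=5:−1/69120 = -7/11520; ⇒ 3j(5 5 4; 0 0 0)² = 2/143, sgn -1
I_A²/I_B² = (20/1287)/(2/143) = 10/9

10/9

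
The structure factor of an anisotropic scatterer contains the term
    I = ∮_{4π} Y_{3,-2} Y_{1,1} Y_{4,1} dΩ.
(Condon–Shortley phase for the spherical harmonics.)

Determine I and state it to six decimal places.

Checks pass: Σm=0; 8 even; l₃=4∈[2,4].
(2·3+1)(2·1+1)(2·4+1) = 189
Δ: 0! 6! 2! / 9! → 1/252
sum: t=0:+1/36 = 1/36
3j²(3 1 4; 0 0 0) = Δ·Π!·Σ² = 4/63  (sign +1)
sum: t=0:+1/240 = 1/240
3j²(3 1 4; -2 1 1) = Δ·Π!·Σ² = 1/84  (sign -1)
combine: 4πI² = 189·4/63·1/84 = 1/7
take √, sign -1: I = -0.10662181

-0.106622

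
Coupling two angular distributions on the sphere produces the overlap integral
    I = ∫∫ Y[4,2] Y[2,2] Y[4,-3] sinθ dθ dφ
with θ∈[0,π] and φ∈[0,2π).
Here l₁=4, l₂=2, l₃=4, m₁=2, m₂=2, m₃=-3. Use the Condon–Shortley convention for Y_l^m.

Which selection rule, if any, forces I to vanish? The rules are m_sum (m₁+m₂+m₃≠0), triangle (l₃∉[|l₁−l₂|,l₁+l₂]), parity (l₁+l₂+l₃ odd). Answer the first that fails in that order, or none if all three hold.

m_sum

m₁+m₂+m₃ = 2 + 2 − 3 = 1  ✗
triangle: |4−2|=2 ≤ l₃=4 ≤ 4+2=6
parity: l₁+l₂+l₃ = 10 is even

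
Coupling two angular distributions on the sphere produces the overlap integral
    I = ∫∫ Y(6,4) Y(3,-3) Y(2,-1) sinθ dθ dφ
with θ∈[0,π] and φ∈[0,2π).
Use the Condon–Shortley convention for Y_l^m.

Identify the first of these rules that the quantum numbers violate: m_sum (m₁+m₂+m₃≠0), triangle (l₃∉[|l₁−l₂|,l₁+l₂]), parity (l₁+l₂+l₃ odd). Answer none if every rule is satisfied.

Σmᵢ = 0  ✓
l₃∈[|l₁−l₂|,l₁+l₂]=[3,9], have l₃=2  ✗
Σlᵢ = 11 ⇒ odd

triangle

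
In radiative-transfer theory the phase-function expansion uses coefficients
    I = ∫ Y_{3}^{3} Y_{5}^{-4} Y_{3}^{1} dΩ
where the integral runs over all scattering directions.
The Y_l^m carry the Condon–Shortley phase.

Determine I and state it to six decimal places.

0.000000

L=11 odd ⇒ parity kills the (l;000) factor ⇒ I = 0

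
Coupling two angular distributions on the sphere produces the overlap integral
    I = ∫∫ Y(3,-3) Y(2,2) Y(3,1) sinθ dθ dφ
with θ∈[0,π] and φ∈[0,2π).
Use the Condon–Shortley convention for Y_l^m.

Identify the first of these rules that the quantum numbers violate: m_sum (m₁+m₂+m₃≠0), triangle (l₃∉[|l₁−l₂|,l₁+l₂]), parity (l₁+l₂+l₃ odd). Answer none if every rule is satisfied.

none

Σmᵢ = 0  ✓
l₃∈[|l₁−l₂|,l₁+l₂]=[1,5], have l₃=3  ✓
Σlᵢ = 8 ⇒ even  ✓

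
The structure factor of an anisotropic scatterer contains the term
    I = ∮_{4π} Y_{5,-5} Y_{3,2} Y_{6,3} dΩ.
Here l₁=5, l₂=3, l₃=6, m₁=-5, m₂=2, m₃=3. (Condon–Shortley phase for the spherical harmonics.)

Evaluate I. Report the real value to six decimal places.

Checks pass: Σm=0; 14 even; l₃=6∈[2,8].
(2·5+1)(2·3+1)(2·6+1) = 1001
Δ: 2! 8! 4! / 15! → 1/675675
sum: t=0:+1/8640 t=1:−1/2304 t=2:+1/8640 = -7/34560
3j²(5 3 6; 0 0 0) = Δ·Π!·Σ² = 7/429  (sign -1)
sum: t=2:+1/483840 = 1/483840
3j²(5 3 6; -5 2 3) = Δ·Π!·Σ² = 6/1001  (sign -1)
combine: 4πI² = 1001·7/429·6/1001 = 14/143
take √, sign +1: I = 0.08826552

0.088266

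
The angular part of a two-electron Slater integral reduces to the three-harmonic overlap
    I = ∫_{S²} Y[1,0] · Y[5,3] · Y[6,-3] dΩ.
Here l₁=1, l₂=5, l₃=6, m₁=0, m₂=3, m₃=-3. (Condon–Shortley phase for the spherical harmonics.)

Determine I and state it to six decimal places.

Rules hold: Σm=0, L=12 even, 4≤6≤6.
N = 3·11·13 = 429
Δ = 0!·2!·10!/13! = 1/858
Racah Σ t=0..0: t=0:+1/14400 = 1/14400
⇒ 3j(1 5 6; 0 0 0)² = 6/143, sgn +1
Racah Σ t=0..0: t=0:+1/80640 = 1/80640
⇒ 3j(1 5 6; 0 3 -3)² = 9/286, sgn -1
4πI² = N·(3j₀)²·(3jₘ)² = 81/143
I = -1·√(0.566434/4π) = -0.21230956

-0.212310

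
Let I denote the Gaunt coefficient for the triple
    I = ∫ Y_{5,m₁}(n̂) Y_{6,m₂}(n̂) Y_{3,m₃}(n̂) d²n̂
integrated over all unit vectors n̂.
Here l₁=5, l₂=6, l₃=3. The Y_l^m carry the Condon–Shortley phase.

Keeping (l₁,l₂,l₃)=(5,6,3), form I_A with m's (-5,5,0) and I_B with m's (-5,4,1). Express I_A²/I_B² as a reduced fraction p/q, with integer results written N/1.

11/6

Same 5,6,3: normalisation and zero-m 3j drop out of the ratio.
A: Δ: 8! 2! 4! / 15! → 1/675675; sum: t=8:+1/483840 = 1/483840; 3j²(5 6 3; -5 5 0) = Δ·Π!·Σ² = 3/91  (sign -1)
B: Δ: 8! 2! 4! / 15! → 1/675675; sum: t=8:+1/322560 = 1/322560; 3j²(5 6 3; -5 4 1) = Δ·Π!·Σ² = 18/1001  (sign +1)
I_A²/I_B² = (3/91)/(18/1001) = 11/6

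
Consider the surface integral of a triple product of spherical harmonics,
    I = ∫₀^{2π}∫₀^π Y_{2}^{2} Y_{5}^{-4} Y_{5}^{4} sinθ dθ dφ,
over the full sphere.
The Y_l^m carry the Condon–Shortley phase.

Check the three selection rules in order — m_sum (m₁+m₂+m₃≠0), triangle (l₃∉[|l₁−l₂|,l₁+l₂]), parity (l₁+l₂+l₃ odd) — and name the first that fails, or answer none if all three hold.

azimuthal sum: 2 − 4 + 4 = 2  ✗
3 ≤ 5 ≤ 7 (triangle on l)
L = 2 + 5 + 5 = 12 (even)

m_sum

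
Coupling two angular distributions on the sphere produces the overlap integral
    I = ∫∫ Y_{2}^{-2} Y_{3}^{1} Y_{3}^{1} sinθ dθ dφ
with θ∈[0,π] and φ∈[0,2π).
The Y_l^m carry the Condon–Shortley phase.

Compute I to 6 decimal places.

0.206013

m-sum 0 ✓  L=8 even ✓  1≤3≤5 ✓
Π(2lᵢ+1) = 5×7×7 = 245
triangle coeff Δ(2,3,3) = 1/3780
Σ_t [0,2]: t=0:+1/24 t=1:−1/4 t=2:+1/24 = -1/6
(3j)²=4/105 [(2 3 3; 0 0 0)], sign=+1
Σ_t [2,2]: t=2:+1/16 = 1/16
(3j)²=2/35 [(2 3 3; -2 1 1)], sign=+1
⇒ 4πI² = 8/15
I = (+1)√(8/15/(4π)) = 0.20601291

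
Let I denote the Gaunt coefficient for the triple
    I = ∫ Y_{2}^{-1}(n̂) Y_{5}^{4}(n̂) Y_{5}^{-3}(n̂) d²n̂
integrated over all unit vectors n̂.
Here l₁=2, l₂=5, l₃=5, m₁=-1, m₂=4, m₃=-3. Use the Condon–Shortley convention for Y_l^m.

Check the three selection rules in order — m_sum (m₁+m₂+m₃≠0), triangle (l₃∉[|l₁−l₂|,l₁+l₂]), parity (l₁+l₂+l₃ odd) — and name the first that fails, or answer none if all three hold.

none

azimuthal sum: -1 + 4 − 3 = 0  ✓
3 ≤ 5 ≤ 7 (triangle on l)  ✓
L = 2 + 5 + 5 = 12 (even)  ✓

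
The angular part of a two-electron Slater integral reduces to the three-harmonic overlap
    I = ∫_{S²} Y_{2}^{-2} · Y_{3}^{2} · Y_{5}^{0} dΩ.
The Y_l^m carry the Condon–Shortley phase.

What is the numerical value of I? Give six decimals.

0.053579

Rules hold: Σm=0, L=10 even, 1≤5≤5.
N = 5·7·11 = 385
Δ = 0!·4!·6!/11! = 1/2310
Racah Σ t=0..0: t=0:+1/144 = 1/144
⇒ 3j(2 3 5; 0 0 0)² = 10/231, sgn -1
Racah Σ t=0..0: t=0:+1/2880 = 1/2880
⇒ 3j(2 3 5; -2 2 0)² = 1/462, sgn -1
4πI² = N·(3j₀)²·(3jₘ)² = 25/693
I = +1·√(0.036075/4π) = 0.05357948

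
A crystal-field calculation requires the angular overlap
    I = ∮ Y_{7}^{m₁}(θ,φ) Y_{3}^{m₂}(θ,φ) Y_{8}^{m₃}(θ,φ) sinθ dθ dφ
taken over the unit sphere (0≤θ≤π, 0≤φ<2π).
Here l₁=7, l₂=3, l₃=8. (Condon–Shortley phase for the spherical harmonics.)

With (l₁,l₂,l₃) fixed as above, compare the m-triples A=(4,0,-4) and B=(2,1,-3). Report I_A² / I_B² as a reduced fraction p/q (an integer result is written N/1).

289/5390

Shared (l₁,l₂,l₃)=(7,3,8): N and (l;000)² cancel in I_A²/I_B².
A: Δ = 2!·12!·4!/19! = 1/5290740; Racah Σ t=0..2: t=0:+1/26127360 t=1:−1/29030400 t=2:+1/479001600 = 17/2874009600; ⇒ 3j(7 3 8; 4 0 -4)² = 17/25935, sgn +1
B: Δ = 2!·12!·4!/19! = 1/5290740; Racah Σ t=0..2: t=0:+1/29030400 t=1:−1/5806080 t=2:+1/17418240 = -1/12441600; ⇒ 3j(7 3 8; 2 1 -3)² = 154/12597, sgn +1
I_A²/I_B² = (17/25935)/(154/12597) = 289/5390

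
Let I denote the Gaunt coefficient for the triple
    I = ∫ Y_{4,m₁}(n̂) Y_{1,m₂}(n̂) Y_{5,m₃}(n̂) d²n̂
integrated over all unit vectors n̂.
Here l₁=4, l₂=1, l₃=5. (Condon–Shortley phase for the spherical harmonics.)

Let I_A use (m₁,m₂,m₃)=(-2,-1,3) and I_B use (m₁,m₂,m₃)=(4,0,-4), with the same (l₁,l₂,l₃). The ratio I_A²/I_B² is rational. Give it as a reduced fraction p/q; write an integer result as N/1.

Same 4,1,5: normalisation and zero-m 3j drop out of the ratio.
A: Δ: 0! 8! 2! / 11! → 1/495; sum: t=0:+1/2880 = 1/2880; 3j²(4 1 5; -2 -1 3) = Δ·Π!·Σ² = 28/495  (sign +1)
B: Δ: 0! 8! 2! / 11! → 1/495; sum: t=0:+1/40320 = 1/40320; 3j²(4 1 5; 4 0 -4) = Δ·Π!·Σ² = 1/55  (sign -1)
I_A²/I_B² = (28/495)/(1/55) = 28/9

28/9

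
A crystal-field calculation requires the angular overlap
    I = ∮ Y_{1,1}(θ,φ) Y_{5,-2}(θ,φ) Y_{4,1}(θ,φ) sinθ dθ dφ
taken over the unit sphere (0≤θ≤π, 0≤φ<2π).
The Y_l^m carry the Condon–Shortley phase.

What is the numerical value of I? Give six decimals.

Checks pass: Σm=0; 10 even; l₃=4∈[4,6].
(2·1+1)(2·5+1)(2·4+1) = 297
Δ: 2! 0! 8! / 11! → 1/495
sum: t=1:−1/576 = -1/576
3j²(1 5 4; 0 0 0) = Δ·Π!·Σ² = 5/99  (sign -1)
sum: t=0:+1/1440 = 1/1440
3j²(1 5 4; 1 -2 1) = Δ·Π!·Σ² = 7/165  (sign -1)
combine: 4πI² = 297·5/99·7/165 = 7/11
take √, sign +1: I = 0.22503380

0.225034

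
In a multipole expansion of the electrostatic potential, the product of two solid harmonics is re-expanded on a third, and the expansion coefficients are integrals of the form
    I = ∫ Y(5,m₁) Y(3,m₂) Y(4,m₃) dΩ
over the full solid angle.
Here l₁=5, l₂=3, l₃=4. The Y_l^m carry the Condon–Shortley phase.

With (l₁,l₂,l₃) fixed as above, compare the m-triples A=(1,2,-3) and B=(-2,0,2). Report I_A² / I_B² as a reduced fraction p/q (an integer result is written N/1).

605/12

Shared (l₁,l₂,l₃)=(5,3,4): N and (l;000)² cancel in I_A²/I_B².
A: Δ = 4!·6!·2!/13! = 1/180180; Racah Σ t=3..4: t=3:−1/1440 t=4:+1/17280 = -11/17280; ⇒ 3j(5 3 4; 1 2 -3)² = 11/468, sgn +1
B: Δ = 4!·6!·2!/13! = 1/180180; Racah Σ t=1..3: t=1:−1/8640 t=2:+1/480 t=3:−1/576 = 1/4320; ⇒ 3j(5 3 4; -2 0 2)² = 1/2145, sgn +1
I_A²/I_B² = (11/468)/(1/2145) = 605/12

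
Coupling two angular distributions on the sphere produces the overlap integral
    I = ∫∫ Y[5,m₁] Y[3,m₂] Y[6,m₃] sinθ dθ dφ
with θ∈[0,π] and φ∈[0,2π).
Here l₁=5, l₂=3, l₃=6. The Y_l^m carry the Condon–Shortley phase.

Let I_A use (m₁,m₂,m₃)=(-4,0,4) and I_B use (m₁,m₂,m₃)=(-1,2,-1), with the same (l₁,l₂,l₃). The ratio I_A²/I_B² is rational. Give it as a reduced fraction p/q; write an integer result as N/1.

Same 5,3,6: normalisation and zero-m 3j drop out of the ratio.
A: Δ: 2! 8! 4! / 15! → 1/675675; sum: t=1:−1/161280 t=2:+1/60480 = 1/96768; 3j²(5 3 6; -4 0 4) = Δ·Π!·Σ² = 15/1001  (sign +1)
B: Δ: 2! 8! 4! / 15! → 1/675675; sum: t=1:−1/17280 t=2:+1/6912 = 1/11520; 3j²(5 3 6; -1 2 -1) = Δ·Π!·Σ² = 2/143  (sign -1)
I_A²/I_B² = (15/1001)/(2/143) = 15/14

15/14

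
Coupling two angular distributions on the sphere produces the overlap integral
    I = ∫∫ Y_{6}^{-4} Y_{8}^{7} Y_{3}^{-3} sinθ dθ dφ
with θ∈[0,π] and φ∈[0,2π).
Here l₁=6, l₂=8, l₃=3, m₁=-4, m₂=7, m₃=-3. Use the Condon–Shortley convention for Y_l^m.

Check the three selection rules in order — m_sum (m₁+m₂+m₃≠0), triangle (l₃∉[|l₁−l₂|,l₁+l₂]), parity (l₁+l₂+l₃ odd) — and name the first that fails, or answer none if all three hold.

parity

Σmᵢ = 0  ✓
l₃∈[|l₁−l₂|,l₁+l₂]=[2,14], have l₃=3  ✓
Σlᵢ = 17 ⇒ odd  ✗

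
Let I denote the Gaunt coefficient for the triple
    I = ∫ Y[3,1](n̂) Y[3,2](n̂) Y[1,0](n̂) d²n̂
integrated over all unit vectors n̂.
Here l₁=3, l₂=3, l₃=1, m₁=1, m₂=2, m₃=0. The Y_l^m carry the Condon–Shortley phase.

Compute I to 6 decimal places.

1 + 2 + 0 = 3 ≠ 0: azimuthal integral kills it; I = 0

0.000000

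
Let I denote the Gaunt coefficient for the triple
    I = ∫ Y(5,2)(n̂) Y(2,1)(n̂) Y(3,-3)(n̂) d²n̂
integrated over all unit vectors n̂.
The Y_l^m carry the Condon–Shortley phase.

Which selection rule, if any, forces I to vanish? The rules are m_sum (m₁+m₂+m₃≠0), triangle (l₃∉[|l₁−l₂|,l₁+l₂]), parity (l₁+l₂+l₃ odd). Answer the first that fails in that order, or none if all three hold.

Σmᵢ = 0  ✓
l₃∈[|l₁−l₂|,l₁+l₂]=[3,7], have l₃=3  ✓
Σlᵢ = 10 ⇒ even  ✓

none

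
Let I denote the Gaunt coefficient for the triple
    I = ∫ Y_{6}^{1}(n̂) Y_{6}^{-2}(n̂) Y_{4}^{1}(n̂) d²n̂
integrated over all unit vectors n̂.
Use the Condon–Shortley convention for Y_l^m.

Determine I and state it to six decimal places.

Checks pass: Σm=0; 16 even; l₃=4∈[0,12].
(2·6+1)(2·6+1)(2·4+1) = 1521
Δ: 8! 4! 4! / 17! → 1/15315300
sum: t=2:+1/829440 t=3:−1/25920 t=4:+1/9216 t=5:−1/25920 t=6:+1/829440 = 7/207360
3j²(6 6 4; 0 0 0) = Δ·Π!·Σ² = 28/2431  (sign +1)
sum: t=1:−1/725760 t=2:+1/34560 t=3:−1/17280 t=4:+1/82944 = -53/2903040
3j²(6 6 4; 1 -2 1) = Δ·Π!·Σ² = 2809/306306  (sign +1)
combine: 4πI² = 1521·28/2431·2809/306306 = 5618/34969
take √, sign +1: I = 0.11306920

0.113069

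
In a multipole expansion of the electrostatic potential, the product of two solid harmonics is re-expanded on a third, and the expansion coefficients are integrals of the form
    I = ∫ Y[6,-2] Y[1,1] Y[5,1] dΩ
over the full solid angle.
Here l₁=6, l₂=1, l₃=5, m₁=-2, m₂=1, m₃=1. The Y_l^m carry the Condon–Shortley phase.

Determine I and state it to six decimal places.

0.216205

Rules hold: Σm=0, L=12 even, 5≤5≤7.
N = 13·3·11 = 429
Δ = 2!·10!·0!/13! = 1/858
Racah Σ t=1..1: t=1:−1/14400 = -1/14400
⇒ 3j(6 1 5; 0 0 0)² = 6/143, sgn +1
Racah Σ t=2..2: t=2:+1/34560 = 1/34560
⇒ 3j(6 1 5; -2 1 1)² = 14/429, sgn +1
4πI² = N·(3j₀)²·(3jₘ)² = 84/143
I = +1·√(0.587413/4π) = 0.21620548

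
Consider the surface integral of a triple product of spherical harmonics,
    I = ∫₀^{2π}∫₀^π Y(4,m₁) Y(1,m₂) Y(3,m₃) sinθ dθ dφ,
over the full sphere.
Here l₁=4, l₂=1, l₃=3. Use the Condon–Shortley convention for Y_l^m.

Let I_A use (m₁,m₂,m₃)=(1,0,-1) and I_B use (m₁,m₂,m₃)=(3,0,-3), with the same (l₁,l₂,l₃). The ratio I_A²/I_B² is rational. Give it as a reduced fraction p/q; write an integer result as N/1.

Same 4,1,3: normalisation and zero-m 3j drop out of the ratio.
A: Δ: 2! 6! 0! / 9! → 1/252; sum: t=1:−1/48 = -1/48; 3j²(4 1 3; 1 0 -1) = Δ·Π!·Σ² = 5/84  (sign -1)
B: Δ: 2! 6! 0! / 9! → 1/252; sum: t=1:−1/720 = -1/720; 3j²(4 1 3; 3 0 -3) = Δ·Π!·Σ² = 1/36  (sign -1)
I_A²/I_B² = (5/84)/(1/36) = 15/7

15/7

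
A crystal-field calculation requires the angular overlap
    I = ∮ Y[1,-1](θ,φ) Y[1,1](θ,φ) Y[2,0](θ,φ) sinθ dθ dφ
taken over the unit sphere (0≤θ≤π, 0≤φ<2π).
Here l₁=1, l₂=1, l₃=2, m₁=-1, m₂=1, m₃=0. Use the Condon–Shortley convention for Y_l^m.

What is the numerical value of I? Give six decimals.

0.126157

m-sum 0 ✓  L=4 even ✓  0≤2≤2 ✓
Π(2lᵢ+1) = 3×3×5 = 45
triangle coeff Δ(1,1,2) = 1/30
Σ_t [0,0]: t=0:+1/1 = 1/1
(3j)²=2/15 [(1 1 2; 0 0 0)], sign=+1
Σ_t [0,0]: t=0:+1/4 = 1/4
(3j)²=1/30 [(1 1 2; -1 1 0)], sign=+1
⇒ 4πI² = 1/5
I = (+1)√(1/5/(4π)) = 0.12615663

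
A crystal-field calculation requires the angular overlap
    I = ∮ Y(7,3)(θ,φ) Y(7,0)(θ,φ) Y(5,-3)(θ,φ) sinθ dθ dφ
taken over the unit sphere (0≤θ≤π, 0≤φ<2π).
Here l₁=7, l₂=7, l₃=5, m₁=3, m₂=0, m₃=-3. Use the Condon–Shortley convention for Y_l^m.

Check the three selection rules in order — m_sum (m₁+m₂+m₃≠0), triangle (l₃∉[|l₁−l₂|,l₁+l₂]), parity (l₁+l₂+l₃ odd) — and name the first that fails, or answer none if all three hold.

azimuthal sum: 3 + 0 − 3 = 0  ✓
0 ≤ 5 ≤ 14 (triangle on l)  ✓
L = 7 + 7 + 5 = 19 (odd)  ✗

parity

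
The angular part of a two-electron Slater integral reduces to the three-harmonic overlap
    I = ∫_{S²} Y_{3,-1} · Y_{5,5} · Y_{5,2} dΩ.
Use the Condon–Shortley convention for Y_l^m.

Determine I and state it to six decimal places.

0.000000

m-sum = -1 + 5 + 2 = 6 ≠ 0 ⇒ I = 0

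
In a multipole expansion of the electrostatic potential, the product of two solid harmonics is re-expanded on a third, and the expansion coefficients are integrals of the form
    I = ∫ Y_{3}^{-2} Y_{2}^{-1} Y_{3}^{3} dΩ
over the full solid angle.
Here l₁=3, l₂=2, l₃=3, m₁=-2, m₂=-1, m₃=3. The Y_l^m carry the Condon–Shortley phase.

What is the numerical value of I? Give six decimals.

-0.210261

Checks pass: Σm=0; 8 even; l₃=3∈[1,5].
(2·3+1)(2·2+1)(2·3+1) = 245
Δ: 2! 4! 2! / 9! → 1/3780
sum: t=0:+1/24 t=1:−1/4 t=2:+1/24 = -1/6
3j²(3 2 3; 0 0 0) = Δ·Π!·Σ² = 4/105  (sign +1)
sum: t=1:−1/48 = -1/48
3j²(3 2 3; -2 -1 3) = Δ·Π!·Σ² = 5/84  (sign -1)
combine: 4πI² = 245·4/105·5/84 = 5/9
take √, sign -1: I = -0.21026104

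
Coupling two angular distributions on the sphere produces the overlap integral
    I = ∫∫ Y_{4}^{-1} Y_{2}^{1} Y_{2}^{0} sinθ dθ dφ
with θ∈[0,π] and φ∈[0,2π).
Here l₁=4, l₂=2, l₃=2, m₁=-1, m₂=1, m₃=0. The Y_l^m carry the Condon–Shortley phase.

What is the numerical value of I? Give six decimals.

Checks pass: Σm=0; 8 even; l₃=2∈[2,6].
(2·4+1)(2·2+1)(2·2+1) = 225
Δ: 4! 4! 0! / 9! → 1/630
sum: t=2:+1/16 = 1/16
3j²(4 2 2; 0 0 0) = Δ·Π!·Σ² = 2/35  (sign +1)
sum: t=3:−1/24 = -1/24
3j²(4 2 2; -1 1 0) = Δ·Π!·Σ² = 1/21  (sign -1)
combine: 4πI² = 225·2/35·1/21 = 30/49
take √, sign -1: I = -0.22072812

-0.220728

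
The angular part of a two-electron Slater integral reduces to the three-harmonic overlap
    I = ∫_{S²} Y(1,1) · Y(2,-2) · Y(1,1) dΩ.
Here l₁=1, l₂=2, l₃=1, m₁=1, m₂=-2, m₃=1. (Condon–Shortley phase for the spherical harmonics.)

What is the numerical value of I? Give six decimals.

0.309019

m-sum 0 ✓  L=4 even ✓  1≤1≤3 ✓
Π(2lᵢ+1) = 3×5×3 = 45
triangle coeff Δ(1,2,1) = 1/30
Σ_t [1,1]: t=1:−1/1 = -1/1
(3j)²=2/15 [(1 2 1; 0 0 0)], sign=+1
Σ_t [0,0]: t=0:+1/4 = 1/4
(3j)²=1/5 [(1 2 1; 1 -2 1)], sign=+1
⇒ 4πI² = 6/5
I = (+1)√(6/5/(4π)) = 0.30901936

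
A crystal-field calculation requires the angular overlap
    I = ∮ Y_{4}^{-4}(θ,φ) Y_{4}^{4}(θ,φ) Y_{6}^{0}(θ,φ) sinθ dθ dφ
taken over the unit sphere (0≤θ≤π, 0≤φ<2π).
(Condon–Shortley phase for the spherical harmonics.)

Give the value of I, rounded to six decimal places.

Rules hold: Σm=0, L=14 even, 0≤6≤8.
N = 9·9·13 = 1053
Δ = 2!·6!·6!/15! = 1/1261260
Racah Σ t=0..2: t=0:+1/4608 t=1:−1/1296 t=2:+1/4608 = -7/20736
⇒ 3j(4 4 6; 0 0 0)² = 20/1287, sgn -1
Racah Σ t=2..2: t=2:+1/1036800 = 1/1036800
⇒ 3j(4 4 6; -4 4 0)² = 4/6435, sgn +1
4πI² = N·(3j₀)²·(3jₘ)² = 16/1573
I = -1·√(0.0101716/4π) = -0.02845055

-0.028451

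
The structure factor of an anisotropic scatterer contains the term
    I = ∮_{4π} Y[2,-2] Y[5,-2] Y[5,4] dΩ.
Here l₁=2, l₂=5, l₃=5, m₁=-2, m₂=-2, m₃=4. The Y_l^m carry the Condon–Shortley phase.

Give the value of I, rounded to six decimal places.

Rules hold: Σm=0, L=12 even, 3≤5≤7.
N = 5·11·11 = 605
Δ = 2!·2!·8!/13! = 1/38610
Racah Σ t=0..2: t=0:+1/2880 t=1:−1/576 t=2:+1/2880 = -1/960
⇒ 3j(2 5 5; 0 0 0)² = 10/429, sgn +1
Racah Σ t=2..2: t=2:+1/20160 = 1/20160
⇒ 3j(2 5 5; -2 -2 4)² = 12/715, sgn -1
4πI² = N·(3j₀)²·(3jₘ)² = 40/169
I = -1·√(0.236686/4π) = -0.13724032

-0.137240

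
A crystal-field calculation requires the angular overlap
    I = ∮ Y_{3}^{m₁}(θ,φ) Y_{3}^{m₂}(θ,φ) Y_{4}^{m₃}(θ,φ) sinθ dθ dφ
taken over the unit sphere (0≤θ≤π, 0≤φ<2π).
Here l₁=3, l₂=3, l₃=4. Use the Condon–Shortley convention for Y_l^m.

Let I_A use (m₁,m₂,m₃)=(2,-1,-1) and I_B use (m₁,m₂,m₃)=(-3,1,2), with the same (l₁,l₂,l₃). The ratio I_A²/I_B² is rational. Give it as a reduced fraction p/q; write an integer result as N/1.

Shared (l₁,l₂,l₃)=(3,3,4): N and (l;000)² cancel in I_A²/I_B².
A: Δ = 2!·4!·4!/11! = 1/34650; Racah Σ t=0..1: t=0:+1/48 t=1:−1/144 = 1/72; ⇒ 3j(3 3 4; 2 -1 -1)² = 16/693, sgn -1
B: Δ = 2!·4!·4!/11! = 1/34650; Racah Σ t=2..2: t=2:+1/192 = 1/192; ⇒ 3j(3 3 4; -3 1 2)² = 3/77, sgn +1
I_A²/I_B² = (16/693)/(3/77) = 16/27

16/27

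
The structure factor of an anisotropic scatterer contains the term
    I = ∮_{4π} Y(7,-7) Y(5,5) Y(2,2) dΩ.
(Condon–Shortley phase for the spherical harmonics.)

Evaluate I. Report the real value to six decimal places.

Rules hold: Σm=0, L=14 even, 2≤2≤12.
N = 15·11·5 = 825
Δ = 10!·4!·0!/15! = 1/15015
Racah Σ t=5..5: t=5:−1/57600 = -1/57600
⇒ 3j(7 5 2; 0 0 0)² = 21/715, sgn -1
Racah Σ t=10..10: t=10:+1/87091200 = 1/87091200
⇒ 3j(7 5 2; -7 5 2)² = 1/15, sgn +1
4πI² = N·(3j₀)²·(3jₘ)² = 21/13
I = -1·√(1.61538/4π) = -0.35853622

-0.358536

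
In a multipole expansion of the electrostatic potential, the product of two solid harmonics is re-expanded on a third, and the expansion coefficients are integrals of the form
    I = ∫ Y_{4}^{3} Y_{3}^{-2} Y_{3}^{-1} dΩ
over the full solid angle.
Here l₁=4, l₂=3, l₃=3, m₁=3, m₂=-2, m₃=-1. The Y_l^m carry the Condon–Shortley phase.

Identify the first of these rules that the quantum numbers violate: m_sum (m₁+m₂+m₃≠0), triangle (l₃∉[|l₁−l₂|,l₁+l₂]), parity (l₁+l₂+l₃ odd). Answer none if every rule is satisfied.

none

azimuthal sum: 3 − 2 − 1 = 0  ✓
1 ≤ 3 ≤ 7 (triangle on l)  ✓
L = 4 + 3 + 3 = 10 (even)  ✓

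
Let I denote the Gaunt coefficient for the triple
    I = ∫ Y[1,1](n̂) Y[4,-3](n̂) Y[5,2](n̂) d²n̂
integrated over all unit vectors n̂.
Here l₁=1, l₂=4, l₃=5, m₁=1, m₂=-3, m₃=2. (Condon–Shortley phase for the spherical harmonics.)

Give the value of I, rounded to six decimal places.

0.085055

m-sum 0 ✓  L=10 even ✓  3≤5≤5 ✓
Π(2lᵢ+1) = 3×9×11 = 297
triangle coeff Δ(1,4,5) = 1/495
Σ_t [0,0]: t=0:+1/576 = 1/576
(3j)²=5/99 [(1 4 5; 0 0 0)], sign=-1
Σ_t [0,0]: t=0:+1/10080 = 1/10080
(3j)²=1/165 [(1 4 5; 1 -3 2)], sign=-1
⇒ 4πI² = 1/11
I = (+1)√(1/11/(4π)) = 0.08505478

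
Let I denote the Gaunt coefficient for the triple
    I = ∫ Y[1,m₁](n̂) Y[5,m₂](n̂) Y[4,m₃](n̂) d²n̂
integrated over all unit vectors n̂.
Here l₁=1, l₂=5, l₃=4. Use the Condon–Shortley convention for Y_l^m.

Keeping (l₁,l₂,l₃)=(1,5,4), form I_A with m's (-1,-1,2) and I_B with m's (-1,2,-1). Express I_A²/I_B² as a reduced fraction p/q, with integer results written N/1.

2/7

Shared (l₁,l₂,l₃)=(1,5,4): N and (l;000)² cancel in I_A²/I_B².
A: Δ = 2!·0!·8!/11! = 1/495; Racah Σ t=2..2: t=2:+1/2880 = 1/2880; ⇒ 3j(1 5 4; -1 -1 2)² = 2/165, sgn +1
B: Δ = 2!·0!·8!/11! = 1/495; Racah Σ t=2..2: t=2:+1/1440 = 1/1440; ⇒ 3j(1 5 4; -1 2 -1)² = 7/165, sgn -1
I_A²/I_B² = (2/165)/(7/165) = 2/7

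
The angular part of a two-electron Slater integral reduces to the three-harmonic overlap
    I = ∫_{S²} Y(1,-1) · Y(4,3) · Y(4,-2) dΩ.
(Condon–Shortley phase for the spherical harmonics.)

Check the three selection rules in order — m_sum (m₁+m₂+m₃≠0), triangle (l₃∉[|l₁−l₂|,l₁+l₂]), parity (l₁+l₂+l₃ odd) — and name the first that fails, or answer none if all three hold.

parity

azimuthal sum: -1 + 3 − 2 = 0  ✓
3 ≤ 4 ≤ 5 (triangle on l)  ✓
L = 1 + 4 + 4 = 9 (odd)  ✗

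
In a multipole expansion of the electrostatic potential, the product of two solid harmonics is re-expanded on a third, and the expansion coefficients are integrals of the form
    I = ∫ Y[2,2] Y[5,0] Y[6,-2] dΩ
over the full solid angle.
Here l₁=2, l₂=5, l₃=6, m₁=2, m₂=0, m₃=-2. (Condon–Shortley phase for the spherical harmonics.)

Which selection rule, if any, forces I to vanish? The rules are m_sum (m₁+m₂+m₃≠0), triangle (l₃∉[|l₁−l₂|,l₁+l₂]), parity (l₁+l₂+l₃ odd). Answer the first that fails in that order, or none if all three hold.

parity

m₁+m₂+m₃ = 2 + 0 − 2 = 0  ✓
triangle: |2−5|=3 ≤ l₃=6 ≤ 2+5=7  ✓
parity: l₁+l₂+l₃ = 13 is odd  ✗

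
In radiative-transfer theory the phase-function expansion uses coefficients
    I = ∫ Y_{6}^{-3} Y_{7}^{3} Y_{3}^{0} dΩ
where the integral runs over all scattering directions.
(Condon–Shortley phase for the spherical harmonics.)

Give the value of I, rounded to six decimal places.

-0.008134

m-sum 0 ✓  L=16 even ✓  1≤3≤13 ✓
Π(2lᵢ+1) = 13×15×7 = 1365
triangle coeff Δ(6,7,3) = 1/2042040
Σ_t [4,6]: t=4:+1/207360 t=5:−1/57600 t=6:+1/207360 = -1/129600
(3j)²=168/12155 [(6 7 3; 0 0 0)], sign=+1
Σ_t [7,9]: t=7:−1/362880 t=8:+1/322560 t=9:−1/4354560 = 1/8709120
(3j)²=3/68068 [(6 7 3; -3 3 0)], sign=-1
⇒ 4πI² = 378/454597
I = (-1)√(378/454597/(4π)) = -0.00813444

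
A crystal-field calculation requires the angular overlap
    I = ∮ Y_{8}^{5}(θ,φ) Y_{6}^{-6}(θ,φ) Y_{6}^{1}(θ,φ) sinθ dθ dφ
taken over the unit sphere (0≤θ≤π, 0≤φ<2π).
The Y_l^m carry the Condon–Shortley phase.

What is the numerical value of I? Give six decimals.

Rules hold: Σm=0, L=20 even, 2≤6≤14.
N = 17·13·13 = 2873
Δ = 8!·8!·4!/21! = 1/1309458150
Racah Σ t=2..6: t=2:+1/49766400 t=3:−1/3110400 t=4:+1/1327104 t=5:−1/3110400 t=6:+1/49766400 = 1/6635520
⇒ 3j(8 6 6; 0 0 0)² = 350/46189, sgn +1
Racah Σ t=0..0: t=0:+1/696729600 = 1/696729600
⇒ 3j(8 6 6; 5 -6 1)² = 11/646, sgn -1
4πI² = N·(3j₀)²·(3jₘ)² = 2275/6137
I = -1·√(0.370702/4π) = -0.17175433

-0.171754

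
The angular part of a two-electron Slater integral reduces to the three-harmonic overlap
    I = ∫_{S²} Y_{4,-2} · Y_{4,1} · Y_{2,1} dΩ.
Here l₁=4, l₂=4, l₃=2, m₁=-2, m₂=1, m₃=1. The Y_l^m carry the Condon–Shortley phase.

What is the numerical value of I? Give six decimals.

m-sum 0 ✓  L=10 even ✓  0≤2≤8 ✓
Π(2lᵢ+1) = 9×9×5 = 405
triangle coeff Δ(4,4,2) = 1/13860
Σ_t [2,4]: t=2:+1/192 t=3:−1/36 t=4:+1/192 = -5/288
(3j)²=20/693 [(4 4 2; 0 0 0)], sign=-1
Σ_t [4,5]: t=4:+1/96 t=5:−1/240 = 1/160
(3j)²=27/1540 [(4 4 2; -2 1 1)], sign=-1
⇒ 4πI² = 1215/5929
I = (+1)√(1215/5929/(4π)) = 0.12770047

0.127700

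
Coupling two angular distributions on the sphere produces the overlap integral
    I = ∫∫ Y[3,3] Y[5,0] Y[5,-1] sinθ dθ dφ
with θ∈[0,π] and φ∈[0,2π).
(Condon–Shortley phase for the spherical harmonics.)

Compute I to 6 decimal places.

0.000000

Σmᵢ = 2 ≠ 0, so the φ-integral vanishes; I = 0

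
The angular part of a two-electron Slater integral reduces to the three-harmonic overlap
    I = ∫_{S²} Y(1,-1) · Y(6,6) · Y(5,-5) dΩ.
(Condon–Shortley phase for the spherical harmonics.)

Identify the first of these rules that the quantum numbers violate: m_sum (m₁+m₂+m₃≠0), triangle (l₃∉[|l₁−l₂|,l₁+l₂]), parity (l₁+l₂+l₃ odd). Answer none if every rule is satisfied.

none

Σmᵢ = 0  ✓
l₃∈[|l₁−l₂|,l₁+l₂]=[5,7], have l₃=5  ✓
Σlᵢ = 12 ⇒ even  ✓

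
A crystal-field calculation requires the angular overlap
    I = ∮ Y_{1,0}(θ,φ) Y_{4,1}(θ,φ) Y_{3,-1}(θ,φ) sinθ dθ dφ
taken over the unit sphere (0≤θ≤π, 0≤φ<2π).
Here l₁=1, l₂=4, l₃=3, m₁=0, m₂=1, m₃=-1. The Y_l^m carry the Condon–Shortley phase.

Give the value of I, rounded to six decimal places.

-0.238414

Checks pass: Σm=0; 8 even; l₃=3∈[3,5].
(2·1+1)(2·4+1)(2·3+1) = 189
Δ: 2! 0! 6! / 9! → 1/252
sum: t=1:−1/36 = -1/36
3j²(1 4 3; 0 0 0) = Δ·Π!·Σ² = 4/63  (sign +1)
sum: t=1:−1/48 = -1/48
3j²(1 4 3; 0 1 -1) = Δ·Π!·Σ² = 5/84  (sign -1)
combine: 4πI² = 189·4/63·5/84 = 5/7
take √, sign -1: I = -0.23841361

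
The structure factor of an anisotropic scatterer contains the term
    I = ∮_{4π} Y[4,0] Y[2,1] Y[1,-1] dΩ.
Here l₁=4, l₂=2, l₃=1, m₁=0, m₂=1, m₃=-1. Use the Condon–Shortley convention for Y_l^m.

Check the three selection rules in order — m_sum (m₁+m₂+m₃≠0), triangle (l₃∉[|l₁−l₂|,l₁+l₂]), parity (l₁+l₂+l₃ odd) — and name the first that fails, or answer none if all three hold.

Σmᵢ = 0  ✓
l₃∈[|l₁−l₂|,l₁+l₂]=[2,6], have l₃=1  ✗
Σlᵢ = 7 ⇒ odd

triangle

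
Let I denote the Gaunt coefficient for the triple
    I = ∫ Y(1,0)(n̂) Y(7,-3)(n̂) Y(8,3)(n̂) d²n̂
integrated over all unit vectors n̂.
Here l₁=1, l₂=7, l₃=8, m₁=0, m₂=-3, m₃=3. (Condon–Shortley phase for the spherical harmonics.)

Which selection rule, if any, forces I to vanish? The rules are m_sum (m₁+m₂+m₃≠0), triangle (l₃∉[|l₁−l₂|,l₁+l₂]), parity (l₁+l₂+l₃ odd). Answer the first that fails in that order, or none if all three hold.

m₁+m₂+m₃ = 0 − 3 + 3 = 0  ✓
triangle: |1−7|=6 ≤ l₃=8 ≤ 1+7=8  ✓
parity: l₁+l₂+l₃ = 16 is even  ✓

none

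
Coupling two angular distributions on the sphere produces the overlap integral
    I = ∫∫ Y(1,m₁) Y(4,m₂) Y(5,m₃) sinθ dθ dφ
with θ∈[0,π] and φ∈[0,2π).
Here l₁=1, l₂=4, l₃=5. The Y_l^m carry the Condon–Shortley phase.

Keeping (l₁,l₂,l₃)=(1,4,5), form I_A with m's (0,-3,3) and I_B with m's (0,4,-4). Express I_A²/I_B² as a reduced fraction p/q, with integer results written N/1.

16/9

Shared (l₁,l₂,l₃)=(1,4,5): N and (l;000)² cancel in I_A²/I_B².
A: Δ = 0!·2!·8!/11! = 1/495; Racah Σ t=0..0: t=0:+1/5040 = 1/5040; ⇒ 3j(1 4 5; 0 -3 3)² = 16/495, sgn +1
B: Δ = 0!·2!·8!/11! = 1/495; Racah Σ t=0..0: t=0:+1/40320 = 1/40320; ⇒ 3j(1 4 5; 0 4 -4)² = 1/55, sgn -1
I_A²/I_B² = (16/495)/(1/55) = 16/9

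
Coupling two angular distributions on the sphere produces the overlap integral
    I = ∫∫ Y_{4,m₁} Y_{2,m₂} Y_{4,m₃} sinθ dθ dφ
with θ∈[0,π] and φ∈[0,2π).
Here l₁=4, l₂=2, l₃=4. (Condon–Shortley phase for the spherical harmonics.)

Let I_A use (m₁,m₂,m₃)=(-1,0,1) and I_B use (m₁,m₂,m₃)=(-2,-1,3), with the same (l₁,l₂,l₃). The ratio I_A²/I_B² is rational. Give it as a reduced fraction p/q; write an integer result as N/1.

l's match ⇒ only the (l;m) 3-j factors differ between A and B.
A: triangle coeff Δ(4,2,4) = 1/13860; Σ_t [0,2]: t=0:+1/480 t=1:−1/48 t=2:+1/144 = -17/1440; (3j)²=289/13860 [(4 2 4; -1 0 1)], sign=+1
B: triangle coeff Δ(4,2,4) = 1/13860; Σ_t [0,1]: t=0:+1/1440 t=1:−1/240 = -1/288; (3j)²=5/132 [(4 2 4; -2 -1 3)], sign=+1
I_A²/I_B² = (289/13860)/(5/132) = 289/525

289/525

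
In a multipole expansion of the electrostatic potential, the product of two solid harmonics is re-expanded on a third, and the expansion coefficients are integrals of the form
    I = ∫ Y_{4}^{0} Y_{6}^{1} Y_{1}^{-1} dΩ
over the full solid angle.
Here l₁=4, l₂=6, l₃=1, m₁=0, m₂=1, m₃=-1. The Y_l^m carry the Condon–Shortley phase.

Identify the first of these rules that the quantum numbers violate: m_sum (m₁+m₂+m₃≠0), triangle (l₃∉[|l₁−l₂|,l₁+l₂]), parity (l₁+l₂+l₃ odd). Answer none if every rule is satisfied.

triangle

Σmᵢ = 0  ✓
l₃∈[|l₁−l₂|,l₁+l₂]=[2,10], have l₃=1  ✗
Σlᵢ = 11 ⇒ odd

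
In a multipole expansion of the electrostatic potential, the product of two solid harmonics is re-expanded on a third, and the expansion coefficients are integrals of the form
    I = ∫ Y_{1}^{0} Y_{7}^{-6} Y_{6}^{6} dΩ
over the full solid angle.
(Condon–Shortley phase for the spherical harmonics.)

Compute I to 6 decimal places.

Rules hold: Σm=0, L=14 even, 6≤6≤8.
N = 3·15·13 = 585
Δ = 2!·0!·12!/15! = 1/1365
Racah Σ t=1..1: t=1:−1/518400 = -1/518400
⇒ 3j(1 7 6; 0 0 0)² = 7/195, sgn -1
Racah Σ t=1..1: t=1:−1/479001600 = -1/479001600
⇒ 3j(1 7 6; 0 -6 6)² = 1/105, sgn -1
4πI² = N·(3j₀)²·(3jₘ)² = 1/5
I = +1·√(0.2/4π) = 0.12615663

0.126157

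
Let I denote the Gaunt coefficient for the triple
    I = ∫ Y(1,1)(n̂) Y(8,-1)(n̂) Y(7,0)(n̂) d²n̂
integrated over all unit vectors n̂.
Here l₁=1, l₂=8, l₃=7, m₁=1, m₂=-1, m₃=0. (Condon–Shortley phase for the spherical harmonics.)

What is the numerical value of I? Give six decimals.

-0.183585

m-sum 0 ✓  L=16 even ✓  7≤7≤9 ✓
Π(2lᵢ+1) = 3×17×15 = 765
triangle coeff Δ(1,8,7) = 1/2040
Σ_t [1,1]: t=1:−1/25401600 = -1/25401600
(3j)²=8/255 [(1 8 7; 0 0 0)], sign=+1
Σ_t [0,0]: t=0:+1/50803200 = 1/50803200
(3j)²=3/170 [(1 8 7; 1 -1 0)], sign=-1
⇒ 4πI² = 36/85
I = (-1)√(36/85/(4π)) = -0.18358486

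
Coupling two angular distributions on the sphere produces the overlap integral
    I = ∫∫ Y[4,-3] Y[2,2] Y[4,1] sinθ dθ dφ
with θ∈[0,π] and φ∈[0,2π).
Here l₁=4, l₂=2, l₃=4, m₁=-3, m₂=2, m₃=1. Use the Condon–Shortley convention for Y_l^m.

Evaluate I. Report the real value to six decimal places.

0.159270

Rules hold: Σm=0, L=10 even, 2≤4≤6.
N = 9·5·9 = 405
Δ = 2!·6!·2!/11! = 1/13860
Racah Σ t=0..2: t=0:+1/192 t=1:−1/36 t=2:+1/192 = -5/288
⇒ 3j(4 2 4; 0 0 0)² = 20/693, sgn -1
Racah Σ t=2..2: t=2:+1/480 = 1/480
⇒ 3j(4 2 4; -3 2 1)² = 3/110, sgn -1
4πI² = N·(3j₀)²·(3jₘ)² = 270/847
I = +1·√(0.318772/4π) = 0.15927046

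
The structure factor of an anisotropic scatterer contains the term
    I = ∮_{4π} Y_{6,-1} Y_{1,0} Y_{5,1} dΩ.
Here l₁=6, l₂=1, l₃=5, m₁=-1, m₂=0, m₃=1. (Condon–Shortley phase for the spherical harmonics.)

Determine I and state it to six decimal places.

-0.241725

Rules hold: Σm=0, L=12 even, 5≤5≤7.
N = 13·3·11 = 429
Δ = 2!·10!·0!/13! = 1/858
Racah Σ t=1..1: t=1:−1/14400 = -1/14400
⇒ 3j(6 1 5; 0 0 0)² = 6/143, sgn +1
Racah Σ t=1..1: t=1:−1/17280 = -1/17280
⇒ 3j(6 1 5; -1 0 1)² = 35/858, sgn -1
4πI² = N·(3j₀)²·(3jₘ)² = 105/143
I = -1·√(0.734266/4π) = -0.24172507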